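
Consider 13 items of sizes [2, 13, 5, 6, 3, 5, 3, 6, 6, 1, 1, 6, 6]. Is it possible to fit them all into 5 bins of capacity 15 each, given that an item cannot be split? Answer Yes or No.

A valid assignment using 5 bins:
  bin 1: 13 + 2 = 15
  bin 2: 6 + 6 + 3 = 15
  bin 3: 6 + 6 + 3 = 15
  bin 4: 6 + 5 + 1 + 1 = 13
  bin 5: 5 = 5
Every load is within 15, so 5 bins suffice.

Yes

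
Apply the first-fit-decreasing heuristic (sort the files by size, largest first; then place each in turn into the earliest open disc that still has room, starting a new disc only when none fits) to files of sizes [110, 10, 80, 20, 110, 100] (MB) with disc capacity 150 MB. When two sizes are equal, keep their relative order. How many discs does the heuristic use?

4

Sorted descending: 110, 110, 100, 80, 20, 10.
  110 → disc 1 (new)  [load 110/150]
  110 → disc 2 (new)  [load 110/150]
  100 → disc 3 (new)  [load 100/150]
  80 → disc 4 (new)  [load 80/150]
  20 → disc 1  [load 130/150]
  10 → disc 1  [load 140/150]
4 discs opened.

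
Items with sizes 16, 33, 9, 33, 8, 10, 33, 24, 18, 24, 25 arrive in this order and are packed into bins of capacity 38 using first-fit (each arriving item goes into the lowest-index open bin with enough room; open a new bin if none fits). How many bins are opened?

  16 → bin 1 (new)  [load 16/38]
  33 → bin 2 (new)  [load 33/38]
  9 → bin 1  [load 25/38]
  33 → bin 3 (new)  [load 33/38]
  8 → bin 1  [load 33/38]
  10 → bin 4 (new)  [load 10/38]
  33 → bin 5 (new)  [load 33/38]
  24 → bin 4  [load 34/38]
  18 → bin 6 (new)  [load 18/38]
  24 → bin 7 (new)  [load 24/38]
  25 → bin 8 (new)  [load 25/38]
8 bins opened.

8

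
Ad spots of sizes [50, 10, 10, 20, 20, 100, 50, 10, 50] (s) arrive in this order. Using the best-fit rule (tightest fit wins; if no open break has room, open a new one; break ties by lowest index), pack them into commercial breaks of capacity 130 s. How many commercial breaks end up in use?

  50 → break 1 (new)  [load 50/130]
  10 → break 1  [load 60/130]
  10 → break 1  [load 70/130]
  20 → break 1  [load 90/130]
  20 → break 1  [load 110/130]
  100 → break 2 (new)  [load 100/130]
  50 → break 3 (new)  [load 50/130]
  10 → break 1  [load 120/130]
  50 → break 3  [load 100/130]
3 commercial breaks opened.

3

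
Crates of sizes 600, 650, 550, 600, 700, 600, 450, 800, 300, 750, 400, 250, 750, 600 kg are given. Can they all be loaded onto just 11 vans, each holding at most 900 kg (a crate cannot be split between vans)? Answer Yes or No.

A valid assignment using 11 vans:
  van 1: 800 = 800
  van 2: 750 = 750
  van 3: 750 = 750
  van 4: 700 = 700
  van 5: 650 + 250 = 900
  van 6: 600 + 300 = 900
  van 7: 600 = 600
  van 8: 600 = 600
  van 9: 600 = 600
  van 10: 550 = 550
  van 11: 450 + 400 = 850
Every load is within 900 kg, so 11 vans suffice.

Yes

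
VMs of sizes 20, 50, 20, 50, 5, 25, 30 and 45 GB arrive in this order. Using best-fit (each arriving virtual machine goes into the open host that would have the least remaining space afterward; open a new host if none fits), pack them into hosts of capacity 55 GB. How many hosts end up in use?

  20 → host 1 (new)  [load 20/55]
  50 → host 2 (new)  [load 50/55]
  20 → host 1  [load 40/55]
  50 → host 3 (new)  [load 50/55]
  5 → host 2  [load 55/55]
  25 → host 4 (new)  [load 25/55]
  30 → host 4  [load 55/55]
  45 → host 5 (new)  [load 45/55]
5 hosts opened.

5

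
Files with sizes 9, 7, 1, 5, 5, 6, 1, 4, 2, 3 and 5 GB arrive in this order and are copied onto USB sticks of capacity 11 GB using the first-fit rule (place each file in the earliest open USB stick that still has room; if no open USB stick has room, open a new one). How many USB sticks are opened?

5

  9 → USB stick 1 (new)  [load 9/11]
  7 → USB stick 2 (new)  [load 7/11]
  1 → USB stick 1  [load 10/11]
  5 → USB stick 3 (new)  [load 5/11]
  5 → USB stick 3  [load 10/11]
  6 → USB stick 4 (new)  [load 6/11]
  1 → USB stick 1  [load 11/11]
  4 → USB stick 2  [load 11/11]
  2 → USB stick 4  [load 8/11]
  3 → USB stick 4  [load 11/11]
  5 → USB stick 5 (new)  [load 5/11]
5 USB sticks opened.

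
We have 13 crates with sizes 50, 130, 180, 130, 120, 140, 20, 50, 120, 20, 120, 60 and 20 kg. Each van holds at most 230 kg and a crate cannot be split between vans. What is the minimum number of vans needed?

Total = 180 + 140 + 130 + 130 + 120 + 120 + 120 + 60 + 50 + 50 + 20 + 20 + 20 = 1160 kg.
Lower bound: ⌈1160/230⌉ = 6 vans.
Also, 7 crates each exceed 115 kg, and no two of those can share a van, so at least 7 vans are needed.
A packing using 7 vans:
  van 1: 180 + 50 = 230
  van 2: 140 + 60 + 20 = 220
  van 3: 130 + 50 + 20 + 20 = 220
  van 4: 130 = 130
  van 5: 120 = 120
  van 6: 120 = 120
  van 7: 120 = 120
This matches the lower bound, so 7 is optimal.

7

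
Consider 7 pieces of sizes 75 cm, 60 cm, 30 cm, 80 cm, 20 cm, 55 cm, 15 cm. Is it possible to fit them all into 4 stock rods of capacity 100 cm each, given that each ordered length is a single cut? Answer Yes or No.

Yes

A valid assignment using 4 stock rods:
  stock rod 1: 80 + 20 = 100
  stock rod 2: 75 + 15 = 90
  stock rod 3: 60 + 30 = 90
  stock rod 4: 55 = 55
Every load is within 100 cm, so 4 stock rods suffice.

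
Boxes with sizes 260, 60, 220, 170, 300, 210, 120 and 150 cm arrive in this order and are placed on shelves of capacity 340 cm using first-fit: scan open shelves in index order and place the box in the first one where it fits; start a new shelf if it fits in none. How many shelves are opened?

  260 → shelf 1 (new)  [load 260/340]
  60 → shelf 1  [load 320/340]
  220 → shelf 2 (new)  [load 220/340]
  170 → shelf 3 (new)  [load 170/340]
  300 → shelf 4 (new)  [load 300/340]
  210 → shelf 5 (new)  [load 210/340]
  120 → shelf 2  [load 340/340]
  150 → shelf 3  [load 320/340]
5 shelves opened.

5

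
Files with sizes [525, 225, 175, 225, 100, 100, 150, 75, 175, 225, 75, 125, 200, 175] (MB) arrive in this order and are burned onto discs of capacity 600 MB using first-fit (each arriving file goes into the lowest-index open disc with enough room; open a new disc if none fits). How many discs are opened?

5

  525 → disc 1 (new)  [load 525/600]
  225 → disc 2 (new)  [load 225/600]
  175 → disc 2  [load 400/600]
  225 → disc 3 (new)  [load 225/600]
  100 → disc 2  [load 500/600]
  100 → disc 2  [load 600/600]
  150 → disc 3  [load 375/600]
  75 → disc 1  [load 600/600]
  175 → disc 3  [load 550/600]
  225 → disc 4 (new)  [load 225/600]
  75 → disc 4  [load 300/600]
  125 → disc 4  [load 425/600]
  200 → disc 5 (new)  [load 200/600]
  175 → disc 4  [load 600/600]
5 discs opened.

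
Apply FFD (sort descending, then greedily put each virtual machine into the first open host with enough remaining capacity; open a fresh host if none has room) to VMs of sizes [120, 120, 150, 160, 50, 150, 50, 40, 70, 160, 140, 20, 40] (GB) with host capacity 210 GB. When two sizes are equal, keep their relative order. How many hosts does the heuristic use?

7

Sorted descending: 160, 160, 150, 150, 140, 120, 120, 70, 50, 50, 40, 40, 20.
  160 → host 1 (new)  [load 160/210]
  160 → host 2 (new)  [load 160/210]
  150 → host 3 (new)  [load 150/210]
  150 → host 4 (new)  [load 150/210]
  140 → host 5 (new)  [load 140/210]
  120 → host 6 (new)  [load 120/210]
  120 → host 7 (new)  [load 120/210]
  70 → host 5  [load 210/210]
  50 → host 1  [load 210/210]
  50 → host 2  [load 210/210]
  40 → host 3  [load 190/210]
  40 → host 4  [load 190/210]
  20 → host 3  [load 210/210]
7 hosts opened.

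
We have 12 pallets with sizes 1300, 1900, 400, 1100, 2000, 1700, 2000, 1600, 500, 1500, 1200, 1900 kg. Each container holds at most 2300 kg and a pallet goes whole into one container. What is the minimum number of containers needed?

9

Total = 2000 + 2000 + 1900 + 1900 + 1700 + 1600 + 1500 + 1300 + 1200 + 1100 + 500 + 400 = 17100 kg.
Lower bound: ⌈17100/2300⌉ = 8 containers.
Also, 9 pallets each exceed 1150 kg, and no two of those can share a container, so at least 9 containers are needed.
A packing using 9 containers:
  container 1: 2000 = 2000
  container 2: 2000 = 2000
  container 3: 1900 + 400 = 2300
  container 4: 1900 = 1900
  container 5: 1700 + 500 = 2200
  container 6: 1600 = 1600
  container 7: 1500 = 1500
  container 8: 1300 = 1300
  container 9: 1200 + 1100 = 2300
This matches the lower bound, so 9 is optimal.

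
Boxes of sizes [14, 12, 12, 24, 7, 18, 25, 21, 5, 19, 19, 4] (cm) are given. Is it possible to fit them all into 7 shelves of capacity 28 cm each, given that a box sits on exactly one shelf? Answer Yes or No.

No

Total = 180 cm; ⌈180/28⌉ = 7.
The bound of 7 does not rule out 7, but exhaustive search shows no assignment into 7 shelves of capacity 28 cm exists — the minimum is 8.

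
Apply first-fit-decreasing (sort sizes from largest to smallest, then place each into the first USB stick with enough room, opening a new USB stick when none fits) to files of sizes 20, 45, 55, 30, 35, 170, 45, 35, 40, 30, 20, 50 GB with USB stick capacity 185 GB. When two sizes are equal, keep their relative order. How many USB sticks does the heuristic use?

4

Sorted descending: 170, 55, 50, 45, 45, 40, 35, 35, 30, 30, 20, 20.
  170 → USB stick 1 (new)  [load 170/185]
  55 → USB stick 2 (new)  [load 55/185]
  50 → USB stick 2  [load 105/185]
  45 → USB stick 2  [load 150/185]
  45 → USB stick 3 (new)  [load 45/185]
  40 → USB stick 3  [load 85/185]
  35 → USB stick 2  [load 185/185]
  35 → USB stick 3  [load 120/185]
  30 → USB stick 3  [load 150/185]
  30 → USB stick 3  [load 180/185]
  20 → USB stick 4 (new)  [load 20/185]
  20 → USB stick 4  [load 40/185]
4 USB sticks opened.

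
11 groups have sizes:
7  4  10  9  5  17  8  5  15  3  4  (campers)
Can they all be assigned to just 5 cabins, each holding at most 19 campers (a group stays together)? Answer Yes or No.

Yes

A valid assignment using 5 cabins:
  cabin 1: 17 = 17
  cabin 2: 15 + 4 = 19
  cabin 3: 10 + 9 = 19
  cabin 4: 8 + 7 + 4 = 19
  cabin 5: 5 + 5 + 3 = 13
Every load is within 19 campers, so 5 cabins suffice.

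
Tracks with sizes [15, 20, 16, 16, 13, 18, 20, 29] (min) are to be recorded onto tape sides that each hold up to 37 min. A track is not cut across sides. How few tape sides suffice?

5

Total = 29 + 20 + 20 + 18 + 16 + 16 + 15 + 13 = 147 min.
Lower bound: ⌈147/37⌉ = 4 tape sides.
A packing using 5 tape sides:
  side 1: 29 = 29
  side 2: 20 + 16 = 36
  side 3: 20 + 16 = 36
  side 4: 18 + 15 = 33
  side 5: 13 = 13
No arrangement into 4 tape sides stays within capacity, so 5 is optimal.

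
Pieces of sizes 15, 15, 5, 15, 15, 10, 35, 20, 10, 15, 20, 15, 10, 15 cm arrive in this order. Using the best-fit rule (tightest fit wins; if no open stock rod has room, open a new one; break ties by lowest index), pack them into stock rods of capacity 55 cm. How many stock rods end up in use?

  15 → stock rod 1 (new)  [load 15/55]
  15 → stock rod 1  [load 30/55]
  5 → stock rod 1  [load 35/55]
  15 → stock rod 1  [load 50/55]
  15 → stock rod 2 (new)  [load 15/55]
  10 → stock rod 2  [load 25/55]
  35 → stock rod 3 (new)  [load 35/55]
  20 → stock rod 3  [load 55/55]
  10 → stock rod 2  [load 35/55]
  15 → stock rod 2  [load 50/55]
  20 → stock rod 4 (new)  [load 20/55]
  15 → stock rod 4  [load 35/55]
  10 → stock rod 4  [load 45/55]
  15 → stock rod 5 (new)  [load 15/55]
5 stock rods opened.

5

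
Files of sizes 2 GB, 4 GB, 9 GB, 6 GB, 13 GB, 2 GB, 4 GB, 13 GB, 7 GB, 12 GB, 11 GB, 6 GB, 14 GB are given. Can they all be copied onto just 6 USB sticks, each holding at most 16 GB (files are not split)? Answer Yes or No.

No

Total = 103 GB; ⌈103/16⌉ = 7.
At least 7 USB sticks are required, but only 6 are allowed.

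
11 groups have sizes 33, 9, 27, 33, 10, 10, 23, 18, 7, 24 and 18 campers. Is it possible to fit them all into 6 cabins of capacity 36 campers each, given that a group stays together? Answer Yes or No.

Total = 212 campers; ⌈212/36⌉ = 6.
The bound of 6 does not rule out 6, but exhaustive search shows no assignment into 6 cabins of capacity 36 campers exists — the minimum is 7.

No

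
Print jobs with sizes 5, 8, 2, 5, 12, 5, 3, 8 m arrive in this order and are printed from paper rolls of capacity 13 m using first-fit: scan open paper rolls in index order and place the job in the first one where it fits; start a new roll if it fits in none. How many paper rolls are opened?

  5 → roll 1 (new)  [load 5/13]
  8 → roll 1  [load 13/13]
  2 → roll 2 (new)  [load 2/13]
  5 → roll 2  [load 7/13]
  12 → roll 3 (new)  [load 12/13]
  5 → roll 2  [load 12/13]
  3 → roll 4 (new)  [load 3/13]
  8 → roll 4  [load 11/13]
4 paper rolls opened.

4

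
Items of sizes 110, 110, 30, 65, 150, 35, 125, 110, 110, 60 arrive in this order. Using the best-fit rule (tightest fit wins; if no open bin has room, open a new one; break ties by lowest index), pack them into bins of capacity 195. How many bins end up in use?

6

  110 → bin 1 (new)  [load 110/195]
  110 → bin 2 (new)  [load 110/195]
  30 → bin 1  [load 140/195]
  65 → bin 2  [load 175/195]
  150 → bin 3 (new)  [load 150/195]
  35 → bin 3  [load 185/195]
  125 → bin 4 (new)  [load 125/195]
  110 → bin 5 (new)  [load 110/195]
  110 → bin 6 (new)  [load 110/195]
  60 → bin 4  [load 185/195]
6 bins opened.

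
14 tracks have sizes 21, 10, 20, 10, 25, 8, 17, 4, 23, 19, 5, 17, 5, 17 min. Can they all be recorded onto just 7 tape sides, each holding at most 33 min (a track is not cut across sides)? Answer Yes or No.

No

Total = 201 min; ⌈201/33⌉ = 7.
8 tracks each exceed half the capacity and cannot share a side, forcing at least 8 tape sides.
At least 8 tape sides are required, but only 7 are allowed.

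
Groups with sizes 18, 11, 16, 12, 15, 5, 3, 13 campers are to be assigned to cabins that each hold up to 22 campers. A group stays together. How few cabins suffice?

Total = 18 + 16 + 15 + 13 + 12 + 11 + 5 + 3 = 93 campers.
Lower bound: ⌈93/22⌉ = 5 cabins.
A packing using 6 cabins:
  cabin 1: 18 + 3 = 21
  cabin 2: 16 + 5 = 21
  cabin 3: 15 = 15
  cabin 4: 13 = 13
  cabin 5: 12 = 12
  cabin 6: 11 = 11
No arrangement into 5 cabins stays within capacity, so 6 is optimal.

6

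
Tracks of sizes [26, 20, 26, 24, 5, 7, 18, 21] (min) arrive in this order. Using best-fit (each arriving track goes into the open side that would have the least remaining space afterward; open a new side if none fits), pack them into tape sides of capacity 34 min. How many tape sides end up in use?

6

  26 → side 1 (new)  [load 26/34]
  20 → side 2 (new)  [load 20/34]
  26 → side 3 (new)  [load 26/34]
  24 → side 4 (new)  [load 24/34]
  5 → side 1  [load 31/34]
  7 → side 3  [load 33/34]
  18 → side 5 (new)  [load 18/34]
  21 → side 6 (new)  [load 21/34]
6 tape sides opened.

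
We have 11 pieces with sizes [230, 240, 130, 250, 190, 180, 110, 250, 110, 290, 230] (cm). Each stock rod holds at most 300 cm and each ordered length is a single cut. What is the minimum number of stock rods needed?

9

Total = 290 + 250 + 250 + 240 + 230 + 230 + 190 + 180 + 130 + 110 + 110 = 2210 cm.
Lower bound: ⌈2210/300⌉ = 8 stock rods.
A packing using 9 stock rods:
  stock rod 1: 290 = 290
  stock rod 2: 250 = 250
  stock rod 3: 250 = 250
  stock rod 4: 240 = 240
  stock rod 5: 230 = 230
  stock rod 6: 230 = 230
  stock rod 7: 190 + 110 = 300
  stock rod 8: 180 + 110 = 290
  stock rod 9: 130 = 130
No arrangement into 8 stock rods stays within capacity, so 9 is optimal.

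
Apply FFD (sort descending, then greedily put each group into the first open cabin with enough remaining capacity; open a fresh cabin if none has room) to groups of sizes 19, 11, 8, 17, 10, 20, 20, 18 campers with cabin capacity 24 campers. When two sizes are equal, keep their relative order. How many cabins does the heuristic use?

Sorted descending: 20, 20, 19, 18, 17, 11, 10, 8.
  20 → cabin 1 (new)  [load 20/24]
  20 → cabin 2 (new)  [load 20/24]
  19 → cabin 3 (new)  [load 19/24]
  18 → cabin 4 (new)  [load 18/24]
  17 → cabin 5 (new)  [load 17/24]
  11 → cabin 6 (new)  [load 11/24]
  10 → cabin 6  [load 21/24]
  8 → cabin 7 (new)  [load 8/24]
7 cabins opened.

7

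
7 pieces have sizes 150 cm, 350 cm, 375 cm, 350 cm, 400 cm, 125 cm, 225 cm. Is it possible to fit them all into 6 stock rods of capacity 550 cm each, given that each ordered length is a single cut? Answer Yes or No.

Yes

A valid assignment using 5 stock rods:
  stock rod 1: 400 + 150 = 550
  stock rod 2: 375 + 125 = 500
  stock rod 3: 350 = 350
  stock rod 4: 350 = 350
  stock rod 5: 225 = 225
That uses only 5 ≤ 6, so 6 stock rods are enough.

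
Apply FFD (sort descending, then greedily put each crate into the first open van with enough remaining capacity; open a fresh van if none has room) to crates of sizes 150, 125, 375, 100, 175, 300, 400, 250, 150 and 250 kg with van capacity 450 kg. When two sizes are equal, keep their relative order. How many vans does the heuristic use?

6

Sorted descending: 400, 375, 300, 250, 250, 175, 150, 150, 125, 100.
  400 → van 1 (new)  [load 400/450]
  375 → van 2 (new)  [load 375/450]
  300 → van 3 (new)  [load 300/450]
  250 → van 4 (new)  [load 250/450]
  250 → van 5 (new)  [load 250/450]
  175 → van 4  [load 425/450]
  150 → van 3  [load 450/450]
  150 → van 5  [load 400/450]
  125 → van 6 (new)  [load 125/450]
  100 → van 6  [load 225/450]
6 vans opened.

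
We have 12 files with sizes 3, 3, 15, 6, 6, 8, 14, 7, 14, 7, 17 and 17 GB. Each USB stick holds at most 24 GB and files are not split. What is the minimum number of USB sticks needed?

Total = 17 + 17 + 15 + 14 + 14 + 8 + 7 + 7 + 6 + 6 + 3 + 3 = 117 GB.
Lower bound: ⌈117/24⌉ = 5 USB sticks.
A packing using 5 USB sticks:
  USB stick 1: 17 + 7 = 24
  USB stick 2: 17 + 7 = 24
  USB stick 3: 15 + 8 = 23
  USB stick 4: 14 + 6 + 3 = 23
  USB stick 5: 14 + 6 + 3 = 23
This matches the lower bound, so 5 is optimal.

5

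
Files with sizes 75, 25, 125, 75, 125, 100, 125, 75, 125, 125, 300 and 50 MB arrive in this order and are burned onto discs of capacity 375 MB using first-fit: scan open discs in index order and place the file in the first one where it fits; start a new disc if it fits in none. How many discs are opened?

4

  75 → disc 1 (new)  [load 75/375]
  25 → disc 1  [load 100/375]
  125 → disc 1  [load 225/375]
  75 → disc 1  [load 300/375]
  125 → disc 2 (new)  [load 125/375]
  100 → disc 2  [load 225/375]
  125 → disc 2  [load 350/375]
  75 → disc 1  [load 375/375]
  125 → disc 3 (new)  [load 125/375]
  125 → disc 3  [load 250/375]
  300 → disc 4 (new)  [load 300/375]
  50 → disc 3  [load 300/375]
4 discs opened.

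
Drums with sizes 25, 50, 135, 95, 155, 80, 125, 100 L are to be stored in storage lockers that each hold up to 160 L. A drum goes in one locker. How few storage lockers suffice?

Total = 155 + 135 + 125 + 100 + 95 + 80 + 50 + 25 = 765 L.
Lower bound: ⌈765/160⌉ = 5 storage lockers.
A packing using 6 storage lockers:
  locker 1: 155 = 155
  locker 2: 135 + 25 = 160
  locker 3: 125 = 125
  locker 4: 100 + 50 = 150
  locker 5: 95 = 95
  locker 6: 80 = 80
No arrangement into 5 storage lockers stays within capacity, so 6 is optimal.

6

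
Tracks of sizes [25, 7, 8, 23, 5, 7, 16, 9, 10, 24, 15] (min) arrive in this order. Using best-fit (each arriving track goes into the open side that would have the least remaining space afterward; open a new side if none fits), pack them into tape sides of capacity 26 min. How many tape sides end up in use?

7

  25 → side 1 (new)  [load 25/26]
  7 → side 2 (new)  [load 7/26]
  8 → side 2  [load 15/26]
  23 → side 3 (new)  [load 23/26]
  5 → side 2  [load 20/26]
  7 → side 4 (new)  [load 7/26]
  16 → side 4  [load 23/26]
  9 → side 5 (new)  [load 9/26]
  10 → side 5  [load 19/26]
  24 → side 6 (new)  [load 24/26]
  15 → side 7 (new)  [load 15/26]
7 tape sides opened.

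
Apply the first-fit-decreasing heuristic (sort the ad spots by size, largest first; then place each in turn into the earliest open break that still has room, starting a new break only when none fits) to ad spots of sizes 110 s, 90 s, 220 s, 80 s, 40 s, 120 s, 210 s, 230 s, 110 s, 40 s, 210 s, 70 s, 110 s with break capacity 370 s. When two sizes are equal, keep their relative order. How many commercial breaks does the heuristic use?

5

Sorted descending: 230, 220, 210, 210, 120, 110, 110, 110, 90, 80, 70, 40, 40.
  230 → break 1 (new)  [load 230/370]
  220 → break 2 (new)  [load 220/370]
  210 → break 3 (new)  [load 210/370]
  210 → break 4 (new)  [load 210/370]
  120 → break 1  [load 350/370]
  110 → break 2  [load 330/370]
  110 → break 3  [load 320/370]
  110 → break 4  [load 320/370]
  90 → break 5 (new)  [load 90/370]
  80 → break 5  [load 170/370]
  70 → break 5  [load 240/370]
  40 → break 2  [load 370/370]
  40 → break 3  [load 360/370]
5 commercial breaks opened.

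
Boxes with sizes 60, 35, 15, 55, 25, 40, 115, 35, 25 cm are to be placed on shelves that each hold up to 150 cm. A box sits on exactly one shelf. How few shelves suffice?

Total = 115 + 60 + 55 + 40 + 35 + 35 + 25 + 25 + 15 = 405 cm.
Lower bound: ⌈405/150⌉ = 3 shelves.
A packing using 3 shelves:
  shelf 1: 115 + 35 = 150
  shelf 2: 60 + 55 + 35 = 150
  shelf 3: 40 + 25 + 25 + 15 = 105
This matches the lower bound, so 3 is optimal.

3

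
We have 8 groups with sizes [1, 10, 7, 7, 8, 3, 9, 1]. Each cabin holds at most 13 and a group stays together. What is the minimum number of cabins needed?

5

Total = 10 + 9 + 8 + 7 + 7 + 3 + 1 + 1 = 46.
Lower bound: ⌈46/13⌉ = 4 cabins.
Also, 5 groups each exceed 13/2, and no two of those can share a cabin, so at least 5 cabins are needed.
A packing using 5 cabins:
  cabin 1: 10 + 3 = 13
  cabin 2: 9 + 1 + 1 = 11
  cabin 3: 8 = 8
  cabin 4: 7 = 7
  cabin 5: 7 = 7
This matches the lower bound, so 5 is optimal.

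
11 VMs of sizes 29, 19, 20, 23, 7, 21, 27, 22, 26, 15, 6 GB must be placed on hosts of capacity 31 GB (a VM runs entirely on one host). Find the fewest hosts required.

9

Total = 29 + 27 + 26 + 23 + 22 + 21 + 20 + 19 + 15 + 7 + 6 = 215 GB.
Lower bound: ⌈215/31⌉ = 7 hosts.
Also, 8 VMs each exceed 31/2 GB, and no two of those can share a host, so at least 8 hosts are needed.
A packing using 9 hosts:
  host 1: 29 = 29
  host 2: 27 = 27
  host 3: 26 = 26
  host 4: 23 + 7 = 30
  host 5: 22 + 6 = 28
  host 6: 21 = 21
  host 7: 20 = 20
  host 8: 19 = 19
  host 9: 15 = 15
No arrangement into 8 hosts stays within capacity, so 9 is optimal.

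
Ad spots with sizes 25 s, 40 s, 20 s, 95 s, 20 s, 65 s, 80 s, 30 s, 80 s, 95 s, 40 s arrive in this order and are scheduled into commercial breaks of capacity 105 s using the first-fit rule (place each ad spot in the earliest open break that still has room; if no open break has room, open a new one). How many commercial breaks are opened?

7

  25 → break 1 (new)  [load 25/105]
  40 → break 1  [load 65/105]
  20 → break 1  [load 85/105]
  95 → break 2 (new)  [load 95/105]
  20 → break 1  [load 105/105]
  65 → break 3 (new)  [load 65/105]
  80 → break 4 (new)  [load 80/105]
  30 → break 3  [load 95/105]
  80 → break 5 (new)  [load 80/105]
  95 → break 6 (new)  [load 95/105]
  40 → break 7 (new)  [load 40/105]
7 commercial breaks opened.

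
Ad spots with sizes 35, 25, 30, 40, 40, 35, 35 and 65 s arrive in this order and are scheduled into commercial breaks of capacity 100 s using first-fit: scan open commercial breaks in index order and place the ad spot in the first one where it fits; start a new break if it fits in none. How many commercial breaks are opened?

  35 → break 1 (new)  [load 35/100]
  25 → break 1  [load 60/100]
  30 → break 1  [load 90/100]
  40 → break 2 (new)  [load 40/100]
  40 → break 2  [load 80/100]
  35 → break 3 (new)  [load 35/100]
  35 → break 3  [load 70/100]
  65 → break 4 (new)  [load 65/100]
4 commercial breaks opened.

4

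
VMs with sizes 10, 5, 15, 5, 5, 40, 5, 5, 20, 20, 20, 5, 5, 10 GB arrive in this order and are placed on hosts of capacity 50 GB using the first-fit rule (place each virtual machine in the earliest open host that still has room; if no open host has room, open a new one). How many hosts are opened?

4

  10 → host 1 (new)  [load 10/50]
  5 → host 1  [load 15/50]
  15 → host 1  [load 30/50]
  5 → host 1  [load 35/50]
  5 → host 1  [load 40/50]
  40 → host 2 (new)  [load 40/50]
  5 → host 1  [load 45/50]
  5 → host 1  [load 50/50]
  20 → host 3 (new)  [load 20/50]
  20 → host 3  [load 40/50]
  20 → host 4 (new)  [load 20/50]
  5 → host 2  [load 45/50]
  5 → host 2  [load 50/50]
  10 → host 3  [load 50/50]
4 hosts opened.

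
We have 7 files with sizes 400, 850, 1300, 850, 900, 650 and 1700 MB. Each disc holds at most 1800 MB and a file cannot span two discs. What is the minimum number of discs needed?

4

Total = 1700 + 1300 + 900 + 850 + 850 + 650 + 400 = 6650 MB.
Lower bound: ⌈6650/1800⌉ = 4 discs.
A packing using 4 discs:
  disc 1: 1700 = 1700
  disc 2: 1300 + 400 = 1700
  disc 3: 900 + 850 = 1750
  disc 4: 850 + 650 = 1500
This matches the lower bound, so 4 is optimal.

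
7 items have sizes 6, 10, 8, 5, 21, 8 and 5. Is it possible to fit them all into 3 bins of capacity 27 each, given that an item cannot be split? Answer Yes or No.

Yes

A valid assignment using 3 bins:
  bin 1: 21 + 6 = 27
  bin 2: 10 + 8 + 8 = 26
  bin 3: 5 + 5 = 10
Every load is within 27, so 3 bins suffice.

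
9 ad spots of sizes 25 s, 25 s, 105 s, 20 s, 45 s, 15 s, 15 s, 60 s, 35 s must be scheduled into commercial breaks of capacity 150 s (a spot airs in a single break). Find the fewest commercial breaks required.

3

Total = 105 + 60 + 45 + 35 + 25 + 25 + 20 + 15 + 15 = 345 s.
Lower bound: ⌈345/150⌉ = 3 commercial breaks.
A packing using 3 commercial breaks:
  break 1: 105 + 45 = 150
  break 2: 60 + 35 + 25 + 25 = 145
  break 3: 20 + 15 + 15 = 50
This matches the lower bound, so 3 is optimal.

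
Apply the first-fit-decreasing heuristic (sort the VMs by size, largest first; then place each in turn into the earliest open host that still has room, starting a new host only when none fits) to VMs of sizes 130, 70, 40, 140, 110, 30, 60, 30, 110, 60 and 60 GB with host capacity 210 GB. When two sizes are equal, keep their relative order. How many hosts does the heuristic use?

Sorted descending: 140, 130, 110, 110, 70, 60, 60, 60, 40, 30, 30.
  140 → host 1 (new)  [load 140/210]
  130 → host 2 (new)  [load 130/210]
  110 → host 3 (new)  [load 110/210]
  110 → host 4 (new)  [load 110/210]
  70 → host 1  [load 210/210]
  60 → host 2  [load 190/210]
  60 → host 3  [load 170/210]
  60 → host 4  [load 170/210]
  40 → host 3  [load 210/210]
  30 → host 4  [load 200/210]
  30 → host 5 (new)  [load 30/210]
5 hosts opened.

5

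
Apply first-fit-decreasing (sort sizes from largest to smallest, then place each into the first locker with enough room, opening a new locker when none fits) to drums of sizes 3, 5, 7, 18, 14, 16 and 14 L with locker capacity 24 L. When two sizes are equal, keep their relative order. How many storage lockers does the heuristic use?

4

Sorted descending: 18, 16, 14, 14, 7, 5, 3.
  18 → locker 1 (new)  [load 18/24]
  16 → locker 2 (new)  [load 16/24]
  14 → locker 3 (new)  [load 14/24]
  14 → locker 4 (new)  [load 14/24]
  7 → locker 2  [load 23/24]
  5 → locker 1  [load 23/24]
  3 → locker 3  [load 17/24]
4 storage lockers opened.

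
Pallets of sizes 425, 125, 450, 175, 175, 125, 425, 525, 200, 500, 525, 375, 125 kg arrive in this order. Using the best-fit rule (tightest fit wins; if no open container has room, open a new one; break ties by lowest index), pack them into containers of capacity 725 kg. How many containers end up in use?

  425 → container 1 (new)  [load 425/725]
  125 → container 1  [load 550/725]
  450 → container 2 (new)  [load 450/725]
  175 → container 1  [load 725/725]
  175 → container 2  [load 625/725]
  125 → container 3 (new)  [load 125/725]
  425 → container 3  [load 550/725]
  525 → container 4 (new)  [load 525/725]
  200 → container 4  [load 725/725]
  500 → container 5 (new)  [load 500/725]
  525 → container 6 (new)  [load 525/725]
  375 → container 7 (new)  [load 375/725]
  125 → container 3  [load 675/725]
7 containers opened.

7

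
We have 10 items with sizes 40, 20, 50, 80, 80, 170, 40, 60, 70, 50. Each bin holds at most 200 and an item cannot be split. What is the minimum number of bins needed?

4

Total = 170 + 80 + 80 + 70 + 60 + 50 + 50 + 40 + 40 + 20 = 660.
Lower bound: ⌈660/200⌉ = 4 bins.
A packing using 4 bins:
  bin 1: 170 + 20 = 190
  bin 2: 80 + 80 + 40 = 200
  bin 3: 70 + 60 + 50 = 180
  bin 4: 50 + 40 = 90
This matches the lower bound, so 4 is optimal.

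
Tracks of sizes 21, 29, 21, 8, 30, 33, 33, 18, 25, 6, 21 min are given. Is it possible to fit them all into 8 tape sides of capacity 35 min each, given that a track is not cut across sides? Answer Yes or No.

Total = 245 min; ⌈245/35⌉ = 7.
9 tracks each exceed half the capacity and cannot share a side, forcing at least 9 tape sides.
At least 9 tape sides are required, but only 8 are allowed.

No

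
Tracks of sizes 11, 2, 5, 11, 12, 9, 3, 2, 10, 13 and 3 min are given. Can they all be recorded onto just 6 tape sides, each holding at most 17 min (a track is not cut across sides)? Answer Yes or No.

A valid assignment using 6 tape sides:
  side 1: 13 + 3 = 16
  side 2: 12 + 5 = 17
  side 3: 11 + 3 + 2 = 16
  side 4: 11 + 2 = 13
  side 5: 10 = 10
  side 6: 9 = 9
Every load is within 17 min, so 6 tape sides suffice.

Yes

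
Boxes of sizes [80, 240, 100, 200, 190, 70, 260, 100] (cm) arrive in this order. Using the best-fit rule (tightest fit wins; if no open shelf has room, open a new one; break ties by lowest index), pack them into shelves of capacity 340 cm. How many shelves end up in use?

5

  80 → shelf 1 (new)  [load 80/340]
  240 → shelf 1  [load 320/340]
  100 → shelf 2 (new)  [load 100/340]
  200 → shelf 2  [load 300/340]
  190 → shelf 3 (new)  [load 190/340]
  70 → shelf 3  [load 260/340]
  260 → shelf 4 (new)  [load 260/340]
  100 → shelf 5 (new)  [load 100/340]
5 shelves opened.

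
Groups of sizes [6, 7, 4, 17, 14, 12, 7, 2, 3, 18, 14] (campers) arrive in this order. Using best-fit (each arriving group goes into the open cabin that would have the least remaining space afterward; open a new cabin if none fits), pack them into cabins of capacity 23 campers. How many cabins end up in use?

  6 → cabin 1 (new)  [load 6/23]
  7 → cabin 1  [load 13/23]
  4 → cabin 1  [load 17/23]
  17 → cabin 2 (new)  [load 17/23]
  14 → cabin 3 (new)  [load 14/23]
  12 → cabin 4 (new)  [load 12/23]
  7 → cabin 3  [load 21/23]
  2 → cabin 3  [load 23/23]
  3 → cabin 1  [load 20/23]
  18 → cabin 5 (new)  [load 18/23]
  14 → cabin 6 (new)  [load 14/23]
6 cabins opened.

6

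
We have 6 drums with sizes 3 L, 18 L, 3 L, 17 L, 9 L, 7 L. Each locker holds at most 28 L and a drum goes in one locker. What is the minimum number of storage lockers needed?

Total = 18 + 17 + 9 + 7 + 3 + 3 = 57 L.
Lower bound: ⌈57/28⌉ = 3 storage lockers.
A packing using 3 storage lockers:
  locker 1: 18 + 9 = 27
  locker 2: 17 + 7 + 3 = 27
  locker 3: 3 = 3
This matches the lower bound, so 3 is optimal.

3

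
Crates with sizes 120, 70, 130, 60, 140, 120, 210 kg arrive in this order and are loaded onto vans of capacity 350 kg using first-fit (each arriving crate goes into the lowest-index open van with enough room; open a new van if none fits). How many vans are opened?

  120 → van 1 (new)  [load 120/350]
  70 → van 1  [load 190/350]
  130 → van 1  [load 320/350]
  60 → van 2 (new)  [load 60/350]
  140 → van 2  [load 200/350]
  120 → van 2  [load 320/350]
  210 → van 3 (new)  [load 210/350]
3 vans opened.

3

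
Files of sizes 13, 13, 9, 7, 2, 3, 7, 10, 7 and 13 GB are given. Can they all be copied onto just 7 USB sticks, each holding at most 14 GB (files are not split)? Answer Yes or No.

Yes

A valid assignment using 7 USB sticks:
  USB stick 1: 13 = 13
  USB stick 2: 13 = 13
  USB stick 3: 13 = 13
  USB stick 4: 10 + 3 = 13
  USB stick 5: 9 + 2 = 11
  USB stick 6: 7 + 7 = 14
  USB stick 7: 7 = 7
Every load is within 14 GB, so 7 USB sticks suffice.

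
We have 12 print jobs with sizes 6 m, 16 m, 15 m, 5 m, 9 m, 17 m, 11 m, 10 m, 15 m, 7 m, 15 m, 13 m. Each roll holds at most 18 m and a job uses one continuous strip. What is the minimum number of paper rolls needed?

9

Total = 17 + 16 + 15 + 15 + 15 + 13 + 11 + 10 + 9 + 7 + 6 + 5 = 139 m.
Lower bound: ⌈139/18⌉ = 8 paper rolls.
A packing using 9 paper rolls:
  roll 1: 17 = 17
  roll 2: 16 = 16
  roll 3: 15 = 15
  roll 4: 15 = 15
  roll 5: 15 = 15
  roll 6: 13 + 5 = 18
  roll 7: 11 + 7 = 18
  roll 8: 10 + 6 = 16
  roll 9: 9 = 9
No arrangement into 8 paper rolls stays within capacity, so 9 is optimal.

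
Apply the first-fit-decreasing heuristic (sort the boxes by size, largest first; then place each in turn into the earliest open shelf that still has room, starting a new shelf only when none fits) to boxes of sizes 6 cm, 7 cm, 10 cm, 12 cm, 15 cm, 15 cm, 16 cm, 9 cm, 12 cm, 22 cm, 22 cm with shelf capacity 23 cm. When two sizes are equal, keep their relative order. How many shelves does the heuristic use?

Sorted descending: 22, 22, 16, 15, 15, 12, 12, 10, 9, 7, 6.
  22 → shelf 1 (new)  [load 22/23]
  22 → shelf 2 (new)  [load 22/23]
  16 → shelf 3 (new)  [load 16/23]
  15 → shelf 4 (new)  [load 15/23]
  15 → shelf 5 (new)  [load 15/23]
  12 → shelf 6 (new)  [load 12/23]
  12 → shelf 7 (new)  [load 12/23]
  10 → shelf 6  [load 22/23]
  9 → shelf 7  [load 21/23]
  7 → shelf 3  [load 23/23]
  6 → shelf 4  [load 21/23]
7 shelves opened.

7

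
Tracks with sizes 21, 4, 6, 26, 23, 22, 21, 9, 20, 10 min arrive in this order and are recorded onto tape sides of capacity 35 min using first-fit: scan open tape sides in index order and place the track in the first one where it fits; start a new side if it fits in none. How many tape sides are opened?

  21 → side 1 (new)  [load 21/35]
  4 → side 1  [load 25/35]
  6 → side 1  [load 31/35]
  26 → side 2 (new)  [load 26/35]
  23 → side 3 (new)  [load 23/35]
  22 → side 4 (new)  [load 22/35]
  21 → side 5 (new)  [load 21/35]
  9 → side 2  [load 35/35]
  20 → side 6 (new)  [load 20/35]
  10 → side 3  [load 33/35]
6 tape sides opened.

6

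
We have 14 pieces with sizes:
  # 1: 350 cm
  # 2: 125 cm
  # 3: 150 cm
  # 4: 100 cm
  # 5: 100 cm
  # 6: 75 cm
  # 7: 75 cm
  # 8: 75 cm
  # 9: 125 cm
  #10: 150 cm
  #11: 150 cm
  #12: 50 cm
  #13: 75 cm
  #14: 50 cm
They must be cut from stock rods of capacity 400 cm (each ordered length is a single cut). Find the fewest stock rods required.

Total = 350 + 150 + 150 + 150 + 125 + 125 + 100 + 100 + 75 + 75 + 75 + 75 + 50 + 50 = 1650 cm.
Lower bound: ⌈1650/400⌉ = 5 stock rods.
A packing using 5 stock rods:
  stock rod 1: 350 + 50 = 400
  stock rod 2: 150 + 150 + 100 = 400
  stock rod 3: 150 + 125 + 125 = 400
  stock rod 4: 100 + 75 + 75 + 75 + 75 = 400
  stock rod 5: 50 = 50
This matches the lower bound, so 5 is optimal.

5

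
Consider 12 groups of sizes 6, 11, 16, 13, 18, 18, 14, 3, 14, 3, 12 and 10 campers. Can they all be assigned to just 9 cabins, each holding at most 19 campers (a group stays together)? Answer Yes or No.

A valid assignment using 9 cabins:
  cabin 1: 18 = 18
  cabin 2: 18 = 18
  cabin 3: 16 + 3 = 19
  cabin 4: 14 + 3 = 17
  cabin 5: 14 = 14
  cabin 6: 13 + 6 = 19
  cabin 7: 12 = 12
  cabin 8: 11 = 11
  cabin 9: 10 = 10
Every load is within 19 campers, so 9 cabins suffice.

Yes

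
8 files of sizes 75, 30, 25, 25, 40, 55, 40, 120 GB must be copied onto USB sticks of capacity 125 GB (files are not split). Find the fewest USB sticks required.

Total = 120 + 75 + 55 + 40 + 40 + 30 + 25 + 25 = 410 GB.
Lower bound: ⌈410/125⌉ = 4 USB sticks.
A packing using 4 USB sticks:
  USB stick 1: 120 = 120
  USB stick 2: 75 + 40 = 115
  USB stick 3: 55 + 40 + 30 = 125
  USB stick 4: 25 + 25 = 50
This matches the lower bound, so 4 is optimal.

4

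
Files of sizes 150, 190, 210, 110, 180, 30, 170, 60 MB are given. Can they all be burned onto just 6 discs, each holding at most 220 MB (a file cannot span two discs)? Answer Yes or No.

Yes

A valid assignment using 6 discs:
  disc 1: 210 = 210
  disc 2: 190 + 30 = 220
  disc 3: 180 = 180
  disc 4: 170 = 170
  disc 5: 150 + 60 = 210
  disc 6: 110 = 110
Every load is within 220 MB, so 6 discs suffice.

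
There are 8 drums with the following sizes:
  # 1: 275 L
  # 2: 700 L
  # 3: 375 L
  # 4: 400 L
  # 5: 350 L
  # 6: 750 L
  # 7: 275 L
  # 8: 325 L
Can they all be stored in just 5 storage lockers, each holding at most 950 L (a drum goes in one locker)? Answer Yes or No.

A valid assignment using 5 storage lockers:
  locker 1: 750 = 750
  locker 2: 700 = 700
  locker 3: 400 + 375 = 775
  locker 4: 350 + 325 + 275 = 950
  locker 5: 275 = 275
Every load is within 950 L, so 5 storage lockers suffice.

Yes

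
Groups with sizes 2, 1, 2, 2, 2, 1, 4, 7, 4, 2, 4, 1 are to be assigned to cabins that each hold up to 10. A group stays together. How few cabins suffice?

Total = 7 + 4 + 4 + 4 + 2 + 2 + 2 + 2 + 2 + 1 + 1 + 1 = 32.
Lower bound: ⌈32/10⌉ = 4 cabins.
A packing using 4 cabins:
  cabin 1: 7 + 2 + 1 = 10
  cabin 2: 4 + 4 + 2 = 10
  cabin 3: 4 + 2 + 2 + 2 = 10
  cabin 4: 1 + 1 = 2
This matches the lower bound, so 4 is optimal.

4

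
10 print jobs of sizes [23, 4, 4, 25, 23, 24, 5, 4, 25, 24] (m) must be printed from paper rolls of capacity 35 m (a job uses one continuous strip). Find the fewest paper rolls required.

Total = 25 + 25 + 24 + 24 + 23 + 23 + 5 + 4 + 4 + 4 = 161 m.
Lower bound: ⌈161/35⌉ = 5 paper rolls.
Also, 6 print jobs each exceed 35/2 m, and no two of those can share a roll, so at least 6 paper rolls are needed.
A packing using 6 paper rolls:
  roll 1: 25 + 5 + 4 = 34
  roll 2: 25 + 4 + 4 = 33
  roll 3: 24 = 24
  roll 4: 24 = 24
  roll 5: 23 = 23
  roll 6: 23 = 23
This matches the lower bound, so 6 is optimal.

6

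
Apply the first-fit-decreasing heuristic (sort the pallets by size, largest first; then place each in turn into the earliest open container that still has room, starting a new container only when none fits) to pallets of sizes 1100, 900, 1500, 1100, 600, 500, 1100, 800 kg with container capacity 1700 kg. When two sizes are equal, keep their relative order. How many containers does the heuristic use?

5

Sorted descending: 1500, 1100, 1100, 1100, 900, 800, 600, 500.
  1500 → container 1 (new)  [load 1500/1700]
  1100 → container 2 (new)  [load 1100/1700]
  1100 → container 3 (new)  [load 1100/1700]
  1100 → container 4 (new)  [load 1100/1700]
  900 → container 5 (new)  [load 900/1700]
  800 → container 5  [load 1700/1700]
  600 → container 2  [load 1700/1700]
  500 → container 3  [load 1600/1700]
5 containers opened.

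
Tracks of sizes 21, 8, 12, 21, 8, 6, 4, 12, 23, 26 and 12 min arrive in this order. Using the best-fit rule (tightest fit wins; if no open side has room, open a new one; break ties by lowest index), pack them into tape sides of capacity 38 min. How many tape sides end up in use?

5

  21 → side 1 (new)  [load 21/38]
  8 → side 1  [load 29/38]
  12 → side 2 (new)  [load 12/38]
  21 → side 2  [load 33/38]
  8 → side 1  [load 37/38]
  6 → side 3 (new)  [load 6/38]
  4 → side 2  [load 37/38]
  12 → side 3  [load 18/38]
  23 → side 4 (new)  [load 23/38]
  26 → side 5 (new)  [load 26/38]
  12 → side 5  [load 38/38]
5 tape sides opened.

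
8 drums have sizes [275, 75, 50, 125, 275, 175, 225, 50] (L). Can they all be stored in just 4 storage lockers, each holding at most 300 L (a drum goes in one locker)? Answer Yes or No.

No

Total = 1250 L; ⌈1250/300⌉ = 5.
At least 5 storage lockers are required, but only 4 are allowed.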